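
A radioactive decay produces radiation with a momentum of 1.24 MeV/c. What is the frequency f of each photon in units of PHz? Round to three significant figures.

3.00 × 10^5 PHz

Take h = 6.62607015 × 10^-34 J·s, c = 2.99792458 × 10^8 m/s, 1 eV = 1.602176634 × 10^-19 J.
First convert: p = 1.24 MeV/c = 6.6269 × 10^-22 kg·m/s.
For a photon f = pc/h, so f = 2.998 × 10^20 Hz.
Converting to PHz: f = 299800 PHz ≈ 3.00 × 10^5 PHz.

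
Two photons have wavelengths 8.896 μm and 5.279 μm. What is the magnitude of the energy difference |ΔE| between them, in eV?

0.0955 eV

Using E = hc/λ: E₁ = 2.2330e-20 J, E₂ = 3.7629e-20 J.
|ΔE| = |2.2330e-20 − 3.7629e-20| = 1.53e-20 J = 0.0955 eV.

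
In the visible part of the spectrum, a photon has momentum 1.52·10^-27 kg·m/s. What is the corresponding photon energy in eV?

2.84 eV

For a photon E = pc, so E = 4.557·10^-19 J.
Converting to eV: E = 2.844 eV ≈ 2.84 eV.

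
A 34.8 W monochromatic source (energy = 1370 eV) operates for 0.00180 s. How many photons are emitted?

2.85e14 photons

Total energy: E_total = P·t = 34.8 × 0.00180 = 0.06264 J.
Per-photon energy: E = 2.195e-16 J.
N = E_total / E_photon = 2.85e14.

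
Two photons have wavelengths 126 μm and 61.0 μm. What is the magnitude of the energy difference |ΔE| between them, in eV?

Using E = hc/λ: E₁ = 1.577e-21 J, E₂ = 3.256e-21 J.
|ΔE| = |1.577e-21 − 3.256e-21| = 1.68e-21 J = 0.0105 eV.

0.0105 eV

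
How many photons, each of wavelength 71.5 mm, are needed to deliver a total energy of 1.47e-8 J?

5.29e15 photons

Per-photon energy: E = 2.778e-24 J (from wavelength = 71.5 mm).
N = E_total / E_photon = 1.47e-8 J / 2.778e-24 J = 5.29e15.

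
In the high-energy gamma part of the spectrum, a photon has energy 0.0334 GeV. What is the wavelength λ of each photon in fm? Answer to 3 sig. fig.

First convert: E = 0.0334 GeV = 5.3513e-12 J.
Apply λ = hc/E: λ = 3.712e-14 m.
Converting to fm: λ = 37.12 fm ≈ 37.1 fm.

37.1 fm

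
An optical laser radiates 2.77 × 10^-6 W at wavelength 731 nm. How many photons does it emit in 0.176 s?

Total energy: E_total = P·t = 2.77 × 10^-6 × 0.176 = 4.875 × 10^-7 J.
Per-photon energy: E = 2.717 × 10^-19 J.
N = E_total / E_photon = 1.79 × 10^12.

1.79 × 10^12 photons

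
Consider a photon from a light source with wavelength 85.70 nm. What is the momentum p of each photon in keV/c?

(h = 6.62607015·10^-34 J·s, c = 2.99792458·10^8 m/s, 1 eV = 1.602176634·10^-19 J.)
First convert: λ = 85.70 nm = 8.570·10^-8 m.
For a photon p = h/λ, so p = 7.732·10^-27 kg·m/s.
Converting to keV/c: p = 0.01447 keV/c ≈ 0.0145 keV/c.

0.0145 keV/c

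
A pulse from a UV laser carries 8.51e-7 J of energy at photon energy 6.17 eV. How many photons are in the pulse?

Per-photon energy: E = 9.885e-19 J (from energy = 6.17 eV).
N = E_total / E_photon = 8.51e-7 J / 9.885e-19 J = 8.61e11.

8.61e11 photons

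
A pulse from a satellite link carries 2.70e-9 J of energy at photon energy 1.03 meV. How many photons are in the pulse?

Per-photon energy: E = 1.650e-22 J (from energy = 1.03 meV).
N = E_total / E_photon = 2.70e-9 J / 1.650e-22 J = 1.64e13.

1.64e13 photons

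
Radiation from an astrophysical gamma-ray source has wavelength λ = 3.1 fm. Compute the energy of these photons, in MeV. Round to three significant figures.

Use h = 6.62607015·10^-34 J·s, c = 2.99792458·10^8 m/s, 1 eV = 1.602176634·10^-19 J.
In SI units: λ = 3.1 fm = 3.1·10^-15 m.
The photon relation is E = hc/λ, giving E = 6.408·10^-11 J.
Converting to MeV: E = 399.9 MeV ≈ 400 MeV.

400 MeV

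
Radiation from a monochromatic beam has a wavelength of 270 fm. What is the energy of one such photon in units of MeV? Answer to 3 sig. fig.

4.59 MeV

Convert to SI: λ = 270 fm = 2.7·10^-13 m.
The photon relation is E = hc/λ, giving E = 7.357·10^-13 J.
Converting to MeV: E = 4.592 MeV ≈ 4.59 MeV.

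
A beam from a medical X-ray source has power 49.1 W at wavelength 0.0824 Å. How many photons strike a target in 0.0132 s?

Total energy: E_total = P·t = 49.1 × 0.0132 = 0.6481 J.
Per-photon energy: E = 2.411·10^-14 J.
N = E_total / E_photon = 2.69·10^13.

2.69·10^13 photons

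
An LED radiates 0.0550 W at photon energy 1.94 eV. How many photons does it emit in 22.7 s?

4.02e18 photons

Total energy: E_total = P·t = 0.0550 × 22.7 = 1.248 J.
Per-photon energy: E = 3.108e-19 J.
N = E_total / E_photon = 4.02e18.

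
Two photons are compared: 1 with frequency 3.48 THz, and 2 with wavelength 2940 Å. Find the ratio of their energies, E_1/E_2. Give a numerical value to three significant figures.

3.41e-3

E_1 = 2.306e-21 J (from frequency = 3.48 THz, via E = hf).
E_2 = 6.757e-19 J (from wavelength = 2940 Å, via E = hc/λ).
Ratio = 2.306e-21 / 6.757e-19 = 3.41e-3.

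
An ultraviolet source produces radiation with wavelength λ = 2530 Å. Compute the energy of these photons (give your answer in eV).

Use h = 6.62607015·10^-34 J·s, c = 2.99792458·10^8 m/s, 1 eV = 1.602176634·10^-19 J.
In SI units: λ = 2530 Å = 2.53·10^-7 m.
Since E = hc/λ for a photon, E = 7.852·10^-19 J.
Converting to eV: E = 4.901 eV ≈ 4.90 eV.

4.90 eV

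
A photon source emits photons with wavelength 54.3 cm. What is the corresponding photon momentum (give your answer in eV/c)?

In SI units: λ = 54.3 cm = 0.543 m.
Apply p = h/λ: p = 1.220 × 10^-33 kg·m/s.
Converting to eV/c: p = 2.283 × 10^-6 eV/c ≈ 2.28 × 10^-6 eV/c.

2.28 × 10^-6 eV/c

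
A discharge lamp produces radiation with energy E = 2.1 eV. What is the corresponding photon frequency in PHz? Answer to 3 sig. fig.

Convert to SI: E = 2.1 eV = 3.3646e-19 J.
Apply f = E/h: f = 5.078e14 Hz.
Converting to PHz: f = 0.5078 PHz ≈ 0.508 PHz.

0.508 PHz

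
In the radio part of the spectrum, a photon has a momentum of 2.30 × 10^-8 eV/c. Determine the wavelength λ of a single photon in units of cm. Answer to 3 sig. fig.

5390 cm

Use h = 6.62607015 × 10^-34 J·s, c = 2.99792458 × 10^8 m/s, 1 eV = 1.602176634 × 10^-19 J.
Convert to SI: p = 2.30 × 10^-8 eV/c = 1.2292 × 10^-35 kg·m/s.
Apply λ = h/p: λ = 53.91 m.
Converting to cm: λ = 5391 cm ≈ 5390 cm.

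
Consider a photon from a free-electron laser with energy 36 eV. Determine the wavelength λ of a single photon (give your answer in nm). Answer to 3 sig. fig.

Convert to SI: E = 36 eV = 5.7678 × 10^-18 J.
Since λ = hc/E for a photon, λ = 3.444 × 10^-8 m.
Converting to nm: λ = 34.44 nm ≈ 34.4 nm.

34.4 nm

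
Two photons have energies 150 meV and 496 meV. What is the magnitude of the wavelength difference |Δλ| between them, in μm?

Using λ = hc/E: λ₁ = 8.266e-6 m, λ₂ = 2.500e-6 m.
|Δλ| = |8.266e-6 − 2.500e-6| = 5.77e-6 m = 5.77 μm.

5.77 μm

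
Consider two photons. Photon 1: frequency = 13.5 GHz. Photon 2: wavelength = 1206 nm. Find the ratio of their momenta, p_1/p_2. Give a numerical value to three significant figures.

p_1 = 2.984·10^-32 kg·m/s (from frequency = 13.5 GHz, via p = hf/c).
p_2 = 5.494·10^-28 kg·m/s (from wavelength = 1206 nm, via p = h/λ).
Ratio = 2.984·10^-32 / 5.494·10^-28 = 5.43·10^-5.

5.43·10^-5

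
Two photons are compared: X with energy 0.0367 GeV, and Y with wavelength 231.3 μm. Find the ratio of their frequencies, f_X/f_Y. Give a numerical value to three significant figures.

6.85e9

f_X = 8.874e21 Hz (from energy = 0.0367 GeV, via f = E/h).
f_Y = 1.296e12 Hz (from wavelength = 231.3 μm, via f = c/λ).
Ratio = 8.874e21 / 1.296e12 = 6.85e9.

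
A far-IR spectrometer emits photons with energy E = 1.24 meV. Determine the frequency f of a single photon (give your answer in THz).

In SI units: E = 1.24 meV = 1.9867·10^-22 J.
For a photon f = E/h, so f = 2.998·10^11 Hz.
Converting to THz: f = 0.2998 THz ≈ 0.300 THz.

0.300 THz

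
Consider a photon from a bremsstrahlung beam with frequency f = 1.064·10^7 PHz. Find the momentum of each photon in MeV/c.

In SI units: f = 1.064·10^7 PHz = 1.064·10^22 Hz.
The photon relation is p = hf/c, giving p = 2.352·10^-20 kg·m/s.
Converting to MeV/c: p = 44.00 MeV/c ≈ 44.0 MeV/c.

44.0 MeV/c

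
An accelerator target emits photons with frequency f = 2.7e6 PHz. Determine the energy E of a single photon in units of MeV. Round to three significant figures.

(h = 6.62607015e-34 J·s, 1 eV = 1.602176634e-19 J.)
First convert: f = 2.7e6 PHz = 2.7e21 Hz.
Since E = hf for a photon, E = 1.789e-12 J.
Converting to MeV: E = 11.17 MeV ≈ 11.2 MeV.

11.2 MeV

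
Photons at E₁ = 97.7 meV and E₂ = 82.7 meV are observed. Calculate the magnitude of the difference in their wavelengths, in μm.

2.30 μm

Using λ = hc/E: λ₁ = 1.269e-5 m, λ₂ = 1.499e-5 m.
|Δλ| = |1.269e-5 − 1.499e-5| = 2.30e-6 m = 2.30 μm.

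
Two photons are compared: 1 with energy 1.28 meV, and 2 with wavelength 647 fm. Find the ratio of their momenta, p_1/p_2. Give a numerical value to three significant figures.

p_1 = 6.841e-31 kg·m/s (from energy = 1.28 meV, via p = E/c).
p_2 = 1.024e-21 kg·m/s (from wavelength = 647 fm, via p = h/λ).
Ratio = 6.841e-31 / 1.024e-21 = 6.68e-10.

6.68e-10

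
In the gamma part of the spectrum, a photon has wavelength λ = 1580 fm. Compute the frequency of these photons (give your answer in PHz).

1.90e5 PHz

Convert to SI: λ = 1580 fm = 1.58e-12 m.
Since f = c/λ for a photon, f = 1.897e20 Hz.
Converting to PHz: f = 189700 PHz ≈ 1.90e5 PHz.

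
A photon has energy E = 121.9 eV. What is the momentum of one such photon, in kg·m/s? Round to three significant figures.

6.51 × 10^-26 kg·m/s

In SI units: E = 121.9 eV = 1.9531 × 10^-17 J.
The photon relation is p = E/c, giving p = 6.515 × 10^-26 kg·m/s.
So p ≈ 6.51 × 10^-26 kg·m/s.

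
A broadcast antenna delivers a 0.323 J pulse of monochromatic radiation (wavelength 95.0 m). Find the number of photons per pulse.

Per-photon energy: E = 2.091·10^-27 J (from wavelength = 95.0 m).
N = E_total / E_photon = 0.323 J / 2.091·10^-27 J = 1.54·10^26.

1.54·10^26 photons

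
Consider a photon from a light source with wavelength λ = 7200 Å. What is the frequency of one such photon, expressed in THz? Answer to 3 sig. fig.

First convert: λ = 7200 Å = 7.2 × 10^-7 m.
Apply f = c/λ: f = 4.164 × 10^14 Hz.
Converting to THz: f = 416.4 THz ≈ 416 THz.

416 THz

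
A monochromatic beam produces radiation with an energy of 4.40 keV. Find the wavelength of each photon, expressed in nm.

0.282 nm

First convert: E = 4.40 keV = 7.0496 × 10^-16 J.
Since λ = hc/E for a photon, λ = 2.818 × 10^-10 m.
Converting to nm: λ = 0.2818 nm ≈ 0.282 nm.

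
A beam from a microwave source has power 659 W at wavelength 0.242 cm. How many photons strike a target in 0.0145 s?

Total energy: E_total = P·t = 659 × 0.0145 = 9.556 J.
Per-photon energy: E = 8.208 × 10^-23 J.
N = E_total / E_photon = 1.16 × 10^23.

1.16 × 10^23 photons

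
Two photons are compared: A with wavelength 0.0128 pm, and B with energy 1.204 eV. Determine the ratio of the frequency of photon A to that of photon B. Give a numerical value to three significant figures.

8.05 × 10^7

f_A = 2.342 × 10^22 Hz (from wavelength = 0.0128 pm, via f = c/λ).
f_B = 2.911 × 10^14 Hz (from energy = 1.204 eV, via f = E/h).
Ratio = 2.342 × 10^22 / 2.911 × 10^14 = 8.05 × 10^7.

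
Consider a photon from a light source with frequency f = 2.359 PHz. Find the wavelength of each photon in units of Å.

1270 Å

Use c = 2.99792458e8 m/s.
First convert: f = 2.359 PHz = 2.359e15 Hz.
Since λ = c/f for a photon, λ = 1.271e-7 m.
Converting to Å: λ = 1271 Å ≈ 1270 Å.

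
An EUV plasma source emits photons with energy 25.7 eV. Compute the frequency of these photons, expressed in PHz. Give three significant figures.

First convert: E = 25.7 eV = 4.1176 × 10^-18 J.
For a photon f = E/h, so f = 6.214 × 10^15 Hz.
Converting to PHz: f = 6.214 PHz ≈ 6.21 PHz.

6.21 PHz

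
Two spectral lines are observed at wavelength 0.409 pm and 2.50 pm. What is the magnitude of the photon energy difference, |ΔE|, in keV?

Using E = hc/λ: E₁ = 4.857e-13 J, E₂ = 7.946e-14 J.
|ΔE| = |4.857e-13 − 7.946e-14| = 4.06e-13 J = 2540 keV.

2540 keV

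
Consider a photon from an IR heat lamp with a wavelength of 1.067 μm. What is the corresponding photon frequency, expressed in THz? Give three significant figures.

281 THz

Use c = 2.99792458 × 10^8 m/s.
First convert: λ = 1.067 μm = 1.067 × 10^-6 m.
The photon relation is f = c/λ, giving f = 2.810 × 10^14 Hz.
Converting to THz: f = 281.0 THz ≈ 281 THz.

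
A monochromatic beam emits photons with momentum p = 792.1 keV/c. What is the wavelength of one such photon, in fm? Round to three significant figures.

First convert: p = 792.1 keV/c = 4.2332 × 10^-22 kg·m/s.
The photon relation is λ = h/p, giving λ = 1.565 × 10^-12 m.
Converting to fm: λ = 1565 fm ≈ 1570 fm.

1570 fm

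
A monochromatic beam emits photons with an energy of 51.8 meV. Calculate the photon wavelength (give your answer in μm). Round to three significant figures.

(h = 6.62607015·10^-34 J·s, c = 2.99792458·10^8 m/s, 1 eV = 1.602176634·10^-19 J.)
In SI units: E = 51.8 meV = 8.2993·10^-21 J.
Apply λ = hc/E: λ = 2.394·10^-5 m.
Converting to μm: λ = 23.94 μm ≈ 23.9 μm.

23.9 μm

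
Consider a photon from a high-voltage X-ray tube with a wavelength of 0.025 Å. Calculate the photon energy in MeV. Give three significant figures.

0.496 MeV

Take h = 6.62607015 × 10^-34 J·s, c = 2.99792458 × 10^8 m/s, 1 eV = 1.602176634 × 10^-19 J.
First convert: λ = 0.025 Å = 2.5 × 10^-12 m.
For a photon E = hc/λ, so E = 7.946 × 10^-14 J.
Converting to MeV: E = 0.4959 MeV ≈ 0.496 MeV.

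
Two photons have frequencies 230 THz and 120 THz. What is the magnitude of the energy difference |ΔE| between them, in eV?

Using E = hf: E₁ = 1.524 × 10^-19 J, E₂ = 7.951 × 10^-20 J.
|ΔE| = |1.524 × 10^-19 − 7.951 × 10^-20| = 7.29 × 10^-20 J = 0.455 eV.

0.455 eV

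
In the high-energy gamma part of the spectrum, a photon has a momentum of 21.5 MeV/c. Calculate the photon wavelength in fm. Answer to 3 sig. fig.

Convert to SI: p = 21.5 MeV/c = 1.1490e-20 kg·m/s.
The photon relation is λ = h/p, giving λ = 5.767e-14 m.
Converting to fm: λ = 57.67 fm ≈ 57.7 fm.

57.7 fm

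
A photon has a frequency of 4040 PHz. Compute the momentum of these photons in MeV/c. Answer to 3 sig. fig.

0.0167 MeV/c

(h = 6.62607015 × 10^-34 J·s, c = 2.99792458 × 10^8 m/s, 1 eV = 1.602176634 × 10^-19 J.)
In SI units: f = 4040 PHz = 4.04 × 10^18 Hz.
Since p = hf/c for a photon, p = 8.929 × 10^-24 kg·m/s.
Converting to MeV/c: p = 0.01671 MeV/c ≈ 0.0167 MeV/c.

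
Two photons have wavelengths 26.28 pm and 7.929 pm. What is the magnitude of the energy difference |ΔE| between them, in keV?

109 keV

Using E = hc/λ: E₁ = 7.5588 × 10^-15 J, E₂ = 2.5053 × 10^-14 J.
|ΔE| = |7.5588 × 10^-15 − 2.5053 × 10^-14| = 1.75 × 10^-14 J = 109 keV.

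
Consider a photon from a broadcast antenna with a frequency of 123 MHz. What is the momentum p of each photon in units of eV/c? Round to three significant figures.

(h = 6.62607015·10^-34 J·s, c = 2.99792458·10^8 m/s, 1 eV = 1.602176634·10^-19 J.)
Convert to SI: f = 123 MHz = 1.23·10^8 Hz.
The photon relation is p = hf/c, giving p = 2.719·10^-34 kg·m/s.
Converting to eV/c: p = 5.087·10^-7 eV/c ≈ 5.09·10^-7 eV/c.

5.09·10^-7 eV/c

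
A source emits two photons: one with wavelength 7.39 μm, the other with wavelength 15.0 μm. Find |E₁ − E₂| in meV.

85.1 meV

Using E = hc/λ: E₁ = 2.688e-20 J, E₂ = 1.324e-20 J.
|ΔE| = |2.688e-20 − 1.324e-20| = 1.36e-20 J = 85.1 meV.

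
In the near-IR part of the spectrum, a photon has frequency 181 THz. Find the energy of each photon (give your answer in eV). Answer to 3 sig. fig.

0.749 eV

(h = 6.62607015·10^-34 J·s, 1 eV = 1.602176634·10^-19 J.)
Convert to SI: f = 181 THz = 1.81·10^14 Hz.
Apply E = hf: E = 1.199·10^-19 J.
Converting to eV: E = 0.7486 eV ≈ 0.749 eV.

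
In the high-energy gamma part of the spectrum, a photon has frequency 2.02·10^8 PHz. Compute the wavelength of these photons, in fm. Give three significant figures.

Use c = 2.99792458·10^8 m/s.
In SI units: f = 2.02·10^8 PHz = 2.02·10^23 Hz.
Apply λ = c/f: λ = 1.484·10^-15 m.
Converting to fm: λ = 1.484 fm ≈ 1.48 fm.

1.48 fm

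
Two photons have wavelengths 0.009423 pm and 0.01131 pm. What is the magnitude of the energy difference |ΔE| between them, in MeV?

Using E = hc/λ: E₁ = 2.1081 × 10^-11 J, E₂ = 1.7564 × 10^-11 J.
|ΔE| = |2.1081 × 10^-11 − 1.7564 × 10^-11| = 3.52 × 10^-12 J = 22.0 MeV.

22.0 MeV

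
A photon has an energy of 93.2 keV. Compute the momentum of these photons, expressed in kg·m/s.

(c = 2.99792458 × 10^8 m/s, 1 eV = 1.602176634 × 10^-19 J.)
Convert to SI: E = 93.2 keV = 1.4932 × 10^-14 J.
For a photon p = E/c, so p = 4.981 × 10^-23 kg·m/s.
So p ≈ 4.98 × 10^-23 kg·m/s.

4.98 × 10^-23 kg·m/s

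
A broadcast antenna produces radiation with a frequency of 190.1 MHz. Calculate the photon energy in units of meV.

In SI units: f = 190.1 MHz = 1.901e8 Hz.
Since E = hf for a photon, E = 1.260e-25 J.
Converting to meV: E = 7.862e-4 meV ≈ 7.86e-4 meV.

7.86e-4 meV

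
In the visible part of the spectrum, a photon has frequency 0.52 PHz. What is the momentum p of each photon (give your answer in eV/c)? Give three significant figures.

2.15 eV/c

(h = 6.62607015e-34 J·s, c = 2.99792458e8 m/s, 1 eV = 1.602176634e-19 J.)
First convert: f = 0.52 PHz = 5.2e14 Hz.
Apply p = hf/c: p = 1.149e-27 kg·m/s.
Converting to eV/c: p = 2.151 eV/c ≈ 2.15 eV/c.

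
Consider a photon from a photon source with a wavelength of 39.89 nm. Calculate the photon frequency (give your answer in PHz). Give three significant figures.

First convert: λ = 39.89 nm = 3.989e-8 m.
Since f = c/λ for a photon, f = 7.515e15 Hz.
Converting to PHz: f = 7.515 PHz ≈ 7.52 PHz.

7.52 PHz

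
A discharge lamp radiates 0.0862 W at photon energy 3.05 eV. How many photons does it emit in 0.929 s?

Total energy: E_total = P·t = 0.0862 × 0.929 = 0.08008 J.
Per-photon energy: E = 4.887e-19 J.
N = E_total / E_photon = 1.64e17.

1.64e17 photons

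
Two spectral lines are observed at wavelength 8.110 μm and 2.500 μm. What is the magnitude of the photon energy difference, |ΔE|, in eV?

Using E = hc/λ: E₁ = 2.4494e-20 J, E₂ = 7.9458e-20 J.
|ΔE| = |2.4494e-20 − 7.9458e-20| = 5.50e-20 J = 0.343 eV.

0.343 eV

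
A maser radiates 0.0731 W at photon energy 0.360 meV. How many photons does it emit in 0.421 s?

Total energy: E_total = P·t = 0.0731 × 0.421 = 0.03078 J.
Per-photon energy: E = 5.768e-23 J.
N = E_total / E_photon = 5.34e20.

5.34e20 photons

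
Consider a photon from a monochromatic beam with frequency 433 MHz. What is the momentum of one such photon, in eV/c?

1.79e-6 eV/c

First convert: f = 433 MHz = 4.33e8 Hz.
Apply p = hf/c: p = 9.570e-34 kg·m/s.
Converting to eV/c: p = 1.791e-6 eV/c ≈ 1.79e-6 eV/c.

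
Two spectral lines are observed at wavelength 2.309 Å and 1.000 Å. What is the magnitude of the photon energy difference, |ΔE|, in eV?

7030 eV

Using E = hc/λ: E₁ = 8.6031e-16 J, E₂ = 1.9864e-15 J.
|ΔE| = |8.6031e-16 − 1.9864e-15| = 1.13e-15 J = 7030 eV.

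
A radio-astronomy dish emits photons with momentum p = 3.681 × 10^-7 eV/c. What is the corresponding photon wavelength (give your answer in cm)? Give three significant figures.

First convert: p = 3.681 × 10^-7 eV/c = 1.9672 × 10^-34 kg·m/s.
The photon relation is λ = h/p, giving λ = 3.368 m.
Converting to cm: λ = 336.8 cm ≈ 337 cm.

337 cm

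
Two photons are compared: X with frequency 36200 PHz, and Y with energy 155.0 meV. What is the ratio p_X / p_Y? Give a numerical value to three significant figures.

p_X = 8.001·10^-23 kg·m/s (from frequency = 36200 PHz, via p = hf/c).
p_Y = 8.284·10^-29 kg·m/s (from energy = 155.0 meV, via p = E/c).
Ratio = 8.001·10^-23 / 8.284·10^-29 = 9.66·10^5.

9.66·10^5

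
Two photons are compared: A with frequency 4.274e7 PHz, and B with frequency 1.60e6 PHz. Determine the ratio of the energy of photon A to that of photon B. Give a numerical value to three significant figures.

E_A = 2.832e-11 J (from frequency = 4.274e7 PHz, via E = hf).
E_B = 1.060e-12 J (from frequency = 1.60e6 PHz, via E = hf).
Ratio = 2.832e-11 / 1.060e-12 = 26.7.

26.7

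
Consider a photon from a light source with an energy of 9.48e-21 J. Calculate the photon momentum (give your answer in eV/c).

For a photon p = E/c, so p = 3.162e-29 kg·m/s.
Converting to eV/c: p = 0.05917 eV/c ≈ 0.0592 eV/c.

0.0592 eV/c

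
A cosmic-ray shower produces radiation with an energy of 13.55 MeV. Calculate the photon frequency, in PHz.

(h = 6.62607015 × 10^-34 J·s, 1 eV = 1.602176634 × 10^-19 J.)
Convert to SI: E = 13.55 MeV = 2.1709 × 10^-12 J.
Apply f = E/h: f = 3.276 × 10^21 Hz.
Converting to PHz: f = 3.276 × 10^6 PHz ≈ 3.28 × 10^6 PHz.

3.28 × 10^6 PHz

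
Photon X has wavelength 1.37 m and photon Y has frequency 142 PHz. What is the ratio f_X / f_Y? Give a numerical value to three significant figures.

1.54 × 10^-9

f_X = 2.188 × 10^8 Hz (from wavelength = 1.37 m, via f = c/λ).
f_Y = 1.420 × 10^17 Hz (from frequency = 142 PHz, via f given directly).
Ratio = 2.188 × 10^8 / 1.420 × 10^17 = 1.54 × 10^-9.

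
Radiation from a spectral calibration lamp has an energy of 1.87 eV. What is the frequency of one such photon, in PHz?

First convert: E = 1.87 eV = 2.9961·10^-19 J.
For a photon f = E/h, so f = 4.522·10^14 Hz.
Converting to PHz: f = 0.4522 PHz ≈ 0.452 PHz.

0.452 PHz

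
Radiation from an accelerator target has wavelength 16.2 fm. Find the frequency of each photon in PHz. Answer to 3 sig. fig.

Use c = 2.99792458e8 m/s.
In SI units: λ = 16.2 fm = 1.62e-14 m.
Since f = c/λ for a photon, f = 1.851e22 Hz.
Converting to PHz: f = 1.851e7 PHz ≈ 1.85e7 PHz.

1.85e7 PHz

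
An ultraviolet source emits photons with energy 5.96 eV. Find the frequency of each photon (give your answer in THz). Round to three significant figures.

Use h = 6.62607015e-34 J·s, 1 eV = 1.602176634e-19 J.
First convert: E = 5.96 eV = 9.5490e-19 J.
The photon relation is f = E/h, giving f = 1.441e15 Hz.
Converting to THz: f = 1441 THz ≈ 1440 THz.

1440 THz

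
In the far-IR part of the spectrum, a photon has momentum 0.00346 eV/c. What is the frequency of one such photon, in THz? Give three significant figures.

Use h = 6.62607015e-34 J·s, c = 2.99792458e8 m/s, 1 eV = 1.602176634e-19 J.
In SI units: p = 0.00346 eV/c = 1.8491e-30 kg·m/s.
For a photon f = pc/h, so f = 8.366e11 Hz.
Converting to THz: f = 0.8366 THz ≈ 0.837 THz.

0.837 THz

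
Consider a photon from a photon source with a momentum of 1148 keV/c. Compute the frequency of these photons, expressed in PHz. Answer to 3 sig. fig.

Use h = 6.62607015e-34 J·s, c = 2.99792458e8 m/s, 1 eV = 1.602176634e-19 J.
First convert: p = 1148 keV/c = 6.1352e-22 kg·m/s.
Apply f = pc/h: f = 2.776e20 Hz.
Converting to PHz: f = 277600 PHz ≈ 2.78e5 PHz.

2.78e5 PHz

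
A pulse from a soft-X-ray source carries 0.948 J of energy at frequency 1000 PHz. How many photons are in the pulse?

1.43e15 photons

Per-photon energy: E = 6.626e-16 J (from frequency = 1000 PHz).
N = E_total / E_photon = 0.948 J / 6.626e-16 J = 1.43e15.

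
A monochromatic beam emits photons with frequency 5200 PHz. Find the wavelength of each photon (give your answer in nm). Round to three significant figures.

0.0577 nm

First convert: f = 5200 PHz = 5.2e18 Hz.
For a photon λ = c/f, so λ = 5.765e-11 m.
Converting to nm: λ = 0.05765 nm ≈ 0.0577 nm.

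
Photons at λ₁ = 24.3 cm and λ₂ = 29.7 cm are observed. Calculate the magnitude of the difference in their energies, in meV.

Using E = hc/λ: E₁ = 8.175e-25 J, E₂ = 6.688e-25 J.
|ΔE| = |8.175e-25 − 6.688e-25| = 1.49e-25 J = 9.28e-4 meV.

9.28e-4 meV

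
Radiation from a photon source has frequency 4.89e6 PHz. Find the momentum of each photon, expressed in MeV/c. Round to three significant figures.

Convert to SI: f = 4.89e6 PHz = 4.89e21 Hz.
For a photon p = hf/c, so p = 1.081e-20 kg·m/s.
Converting to MeV/c: p = 20.22 MeV/c ≈ 20.2 MeV/c.

20.2 MeV/c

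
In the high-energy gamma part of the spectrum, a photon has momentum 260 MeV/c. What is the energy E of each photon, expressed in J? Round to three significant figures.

Convert to SI: p = 260 MeV/c = 1.3895 × 10^-19 kg·m/s.
Since E = pc for a photon, E = 4.166 × 10^-11 J.
So E ≈ 4.17 × 10^-11 J.

4.17 × 10^-11 J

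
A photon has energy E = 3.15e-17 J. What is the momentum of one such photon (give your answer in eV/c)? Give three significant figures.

Apply p = E/c: p = 1.051e-25 kg·m/s.
Converting to eV/c: p = 196.6 eV/c ≈ 197 eV/c.

197 eV/c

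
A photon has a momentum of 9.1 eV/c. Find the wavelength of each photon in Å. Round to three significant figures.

1360 Å

In SI units: p = 9.1 eV/c = 4.8633e-27 kg·m/s.
The photon relation is λ = h/p, giving λ = 1.362e-7 m.
Converting to Å: λ = 1362 Å ≈ 1360 Å.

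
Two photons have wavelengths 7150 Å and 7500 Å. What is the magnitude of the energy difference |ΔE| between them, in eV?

Using E = hc/λ: E₁ = 2.778e-19 J, E₂ = 2.649e-19 J.
|ΔE| = |2.778e-19 − 2.649e-19| = 1.30e-20 J = 0.0809 eV.

0.0809 eV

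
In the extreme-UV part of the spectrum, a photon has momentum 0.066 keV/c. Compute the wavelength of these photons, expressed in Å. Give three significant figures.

Convert to SI: p = 0.066 keV/c = 3.5272e-26 kg·m/s.
For a photon λ = h/p, so λ = 1.879e-8 m.
Converting to Å: λ = 187.9 Å ≈ 188 Å.

188 Å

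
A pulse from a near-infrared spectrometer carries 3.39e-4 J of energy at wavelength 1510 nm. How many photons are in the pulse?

Per-photon energy: E = 1.316e-19 J (from wavelength = 1510 nm).
N = E_total / E_photon = 3.39e-4 J / 1.316e-19 J = 2.58e15.

2.58e15 photons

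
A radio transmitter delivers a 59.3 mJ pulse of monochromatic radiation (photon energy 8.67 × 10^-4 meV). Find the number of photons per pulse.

4.27 × 10^23 photons

Per-photon energy: E = 1.389 × 10^-25 J (from energy = 8.67 × 10^-4 meV).
N = E_total / E_photon = 0.0593 J / 1.389 × 10^-25 J = 4.27 × 10^23.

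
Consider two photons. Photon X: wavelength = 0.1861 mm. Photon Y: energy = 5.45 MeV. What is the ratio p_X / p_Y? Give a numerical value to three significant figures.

1.22e-9

p_X = 3.560e-30 kg·m/s (from wavelength = 0.1861 mm, via p = h/λ).
p_Y = 2.913e-21 kg·m/s (from energy = 5.45 MeV, via p = E/c).
Ratio = 3.560e-30 / 2.913e-21 = 1.22e-9.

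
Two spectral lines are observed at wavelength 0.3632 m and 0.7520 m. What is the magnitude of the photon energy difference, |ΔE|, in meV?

Using E = hc/λ: E₁ = 5.4693 × 10^-25 J, E₂ = 2.6416 × 10^-25 J.
|ΔE| = |5.4693 × 10^-25 − 2.6416 × 10^-25| = 2.83 × 10^-25 J = 1.76 × 10^-3 meV.

1.76 × 10^-3 meV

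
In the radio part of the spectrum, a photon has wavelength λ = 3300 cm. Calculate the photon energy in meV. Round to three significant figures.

Take h = 6.62607015e-34 J·s, c = 2.99792458e8 m/s, 1 eV = 1.602176634e-19 J.
Convert to SI: λ = 3300 cm = 33 m.
Apply E = hc/λ: E = 6.020e-27 J.
Converting to meV: E = 3.757e-5 meV ≈ 3.76e-5 meV.

3.76e-5 meV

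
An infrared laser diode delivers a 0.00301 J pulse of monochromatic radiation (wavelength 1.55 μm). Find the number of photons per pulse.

Per-photon energy: E = 1.282e-19 J (from wavelength = 1.55 μm).
N = E_total / E_photon = 0.00301 J / 1.282e-19 J = 2.35e16.

2.35e16 photons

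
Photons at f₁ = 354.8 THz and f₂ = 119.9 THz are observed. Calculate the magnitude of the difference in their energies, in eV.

0.971 eV

Using E = hf: E₁ = 2.3509 × 10^-19 J, E₂ = 7.9447 × 10^-20 J.
|ΔE| = |2.3509 × 10^-19 − 7.9447 × 10^-20| = 1.56 × 10^-19 J = 0.971 eV.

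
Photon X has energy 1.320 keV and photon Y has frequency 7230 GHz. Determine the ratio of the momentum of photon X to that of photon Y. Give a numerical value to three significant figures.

4.41·10^4

p_X = 7.054·10^-25 kg·m/s (from energy = 1.320 keV, via p = E/c).
p_Y = 1.598·10^-29 kg·m/s (from frequency = 7230 GHz, via p = hf/c).
Ratio = 7.054·10^-25 / 1.598·10^-29 = 4.41·10^4.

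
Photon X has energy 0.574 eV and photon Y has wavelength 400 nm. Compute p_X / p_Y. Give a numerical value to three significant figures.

0.185

p_X = 3.068 × 10^-28 kg·m/s (from energy = 0.574 eV, via p = E/c).
p_Y = 1.657 × 10^-27 kg·m/s (from wavelength = 400 nm, via p = h/λ).
Ratio = 3.068 × 10^-28 / 1.657 × 10^-27 = 0.185.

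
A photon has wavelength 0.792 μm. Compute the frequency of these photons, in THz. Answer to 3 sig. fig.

In SI units: λ = 0.792 μm = 7.92e-7 m.
Since f = c/λ for a photon, f = 3.785e14 Hz.
Converting to THz: f = 378.5 THz ≈ 379 THz.

379 THz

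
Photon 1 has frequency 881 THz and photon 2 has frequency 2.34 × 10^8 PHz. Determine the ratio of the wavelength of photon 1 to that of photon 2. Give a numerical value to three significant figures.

2.66 × 10^8

λ_1 = 3.403 × 10^-7 m (from frequency = 881 THz, via λ = c/f).
λ_2 = 1.281 × 10^-15 m (from frequency = 2.34 × 10^8 PHz, via λ = c/f).
Ratio = 3.403 × 10^-7 / 1.281 × 10^-15 = 2.66 × 10^8.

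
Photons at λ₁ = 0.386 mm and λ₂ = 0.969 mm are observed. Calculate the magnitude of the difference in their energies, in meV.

Using E = hc/λ: E₁ = 5.146e-22 J, E₂ = 2.050e-22 J.
|ΔE| = |5.146e-22 − 2.050e-22| = 3.10e-22 J = 1.93 meV.

1.93 meV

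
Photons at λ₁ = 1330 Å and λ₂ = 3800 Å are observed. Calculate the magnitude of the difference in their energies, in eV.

Using E = hc/λ: E₁ = 1.494 × 10^-18 J, E₂ = 5.227 × 10^-19 J.
|ΔE| = |1.494 × 10^-18 − 5.227 × 10^-19| = 9.71 × 10^-19 J = 6.06 eV.

6.06 eV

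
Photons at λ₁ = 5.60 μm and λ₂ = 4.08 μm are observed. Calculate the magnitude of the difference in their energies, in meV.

Using E = hc/λ: E₁ = 3.547e-20 J, E₂ = 4.869e-20 J.
|ΔE| = |3.547e-20 − 4.869e-20| = 1.32e-20 J = 82.5 meV.

82.5 meV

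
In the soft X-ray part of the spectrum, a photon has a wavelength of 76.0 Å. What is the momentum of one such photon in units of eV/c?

163 eV/c

(h = 6.62607015·10^-34 J·s, c = 2.99792458·10^8 m/s, 1 eV = 1.602176634·10^-19 J.)
First convert: λ = 76.0 Å = 7.60·10^-9 m.
For a photon p = h/λ, so p = 8.719·10^-26 kg·m/s.
Converting to eV/c: p = 163.1 eV/c ≈ 163 eV/c.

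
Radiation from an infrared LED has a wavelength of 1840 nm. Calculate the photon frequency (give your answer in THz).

(c = 2.99792458e8 m/s.)
Convert to SI: λ = 1840 nm = 1.84e-6 m.
For a photon f = c/λ, so f = 1.629e14 Hz.
Converting to THz: f = 162.9 THz ≈ 163 THz.

163 THz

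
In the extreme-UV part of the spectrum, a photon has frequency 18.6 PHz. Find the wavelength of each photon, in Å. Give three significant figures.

Use c = 2.99792458 × 10^8 m/s.
In SI units: f = 18.6 PHz = 1.86 × 10^16 Hz.
The photon relation is λ = c/f, giving λ = 1.612 × 10^-8 m.
Converting to Å: λ = 161.2 Å ≈ 161 Å.

161 Å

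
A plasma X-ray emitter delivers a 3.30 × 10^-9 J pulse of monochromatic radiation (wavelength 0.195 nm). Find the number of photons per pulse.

Per-photon energy: E = 1.019 × 10^-15 J (from wavelength = 0.195 nm).
N = E_total / E_photon = 3.30 × 10^-9 J / 1.019 × 10^-15 J = 3.24 × 10^6.

3.24 × 10^6 photons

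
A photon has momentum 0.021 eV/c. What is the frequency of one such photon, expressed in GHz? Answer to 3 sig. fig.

5080 GHz

Convert to SI: p = 0.021 eV/c = 1.1223e-29 kg·m/s.
For a photon f = pc/h, so f = 5.078e12 Hz.
Converting to GHz: f = 5078 GHz ≈ 5080 GHz.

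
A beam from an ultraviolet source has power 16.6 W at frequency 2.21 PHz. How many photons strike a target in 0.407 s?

4.61·10^18 photons

Total energy: E_total = P·t = 16.6 × 0.407 = 6.756 J.
Per-photon energy: E = 1.464·10^-18 J.
N = E_total / E_photon = 4.61·10^18.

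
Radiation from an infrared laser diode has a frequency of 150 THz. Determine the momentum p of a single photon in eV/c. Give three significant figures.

In SI units: f = 150 THz = 1.5·10^14 Hz.
Apply p = hf/c: p = 3.315·10^-28 kg·m/s.
Converting to eV/c: p = 0.6204 eV/c ≈ 0.620 eV/c.

0.620 eV/c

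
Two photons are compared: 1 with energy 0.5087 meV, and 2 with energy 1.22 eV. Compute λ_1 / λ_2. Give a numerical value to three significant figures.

2400

λ_1 = 0.002437 m (from energy = 0.5087 meV, via λ = hc/E).
λ_2 = 1.016e-6 m (from energy = 1.22 eV, via λ = hc/E).
Ratio = 0.002437 / 1.016e-6 = 2400.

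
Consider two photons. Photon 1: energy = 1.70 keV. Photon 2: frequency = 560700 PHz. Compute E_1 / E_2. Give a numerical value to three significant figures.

7.33·10^-4

E_1 = 2.724·10^-16 J (from energy = 1.70 keV, via E given directly).
E_2 = 3.715·10^-13 J (from frequency = 560700 PHz, via E = hf).
Ratio = 2.724·10^-16 / 3.715·10^-13 = 7.33·10^-4.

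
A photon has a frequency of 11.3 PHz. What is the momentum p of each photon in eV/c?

46.7 eV/c

Use h = 6.62607015e-34 J·s, c = 2.99792458e8 m/s, 1 eV = 1.602176634e-19 J.
Convert to SI: f = 11.3 PHz = 1.13e16 Hz.
Since p = hf/c for a photon, p = 2.498e-26 kg·m/s.
Converting to eV/c: p = 46.73 eV/c ≈ 46.7 eV/c.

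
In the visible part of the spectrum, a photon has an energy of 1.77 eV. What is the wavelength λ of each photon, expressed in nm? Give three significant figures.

(h = 6.62607015·10^-34 J·s, c = 2.99792458·10^8 m/s, 1 eV = 1.602176634·10^-19 J.)
Convert to SI: E = 1.77 eV = 2.8359·10^-19 J.
For a photon λ = hc/E, so λ = 7.005·10^-7 m.
Converting to nm: λ = 700.5 nm ≈ 700 nm.

700 nm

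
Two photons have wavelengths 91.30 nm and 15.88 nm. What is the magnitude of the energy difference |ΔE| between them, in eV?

Using E = hc/λ: E₁ = 2.1757e-18 J, E₂ = 1.2509e-17 J.
|ΔE| = |2.1757e-18 − 1.2509e-17| = 1.03e-17 J = 64.5 eV.

64.5 eV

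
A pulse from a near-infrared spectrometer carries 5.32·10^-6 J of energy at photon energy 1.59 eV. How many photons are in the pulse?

Per-photon energy: E = 2.547·10^-19 J (from energy = 1.59 eV).
N = E_total / E_photon = 5.32·10^-6 J / 2.547·10^-19 J = 2.09·10^13.

2.09·10^13 photons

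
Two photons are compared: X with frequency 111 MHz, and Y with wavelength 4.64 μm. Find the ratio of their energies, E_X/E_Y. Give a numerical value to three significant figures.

1.72 × 10^-6

E_X = 7.355 × 10^-26 J (from frequency = 111 MHz, via E = hf).
E_Y = 4.281 × 10^-20 J (from wavelength = 4.64 μm, via E = hc/λ).
Ratio = 7.355 × 10^-26 / 4.281 × 10^-20 = 1.72 × 10^-6.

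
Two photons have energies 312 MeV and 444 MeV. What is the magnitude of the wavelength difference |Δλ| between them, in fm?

Using λ = hc/E: λ₁ = 3.974 × 10^-15 m, λ₂ = 2.792 × 10^-15 m.
|Δλ| = |3.974 × 10^-15 − 2.792 × 10^-15| = 1.18 × 10^-15 m = 1.18 fm.

1.18 fm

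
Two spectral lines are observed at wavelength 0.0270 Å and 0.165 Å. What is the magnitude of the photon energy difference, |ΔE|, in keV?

Using E = hc/λ: E₁ = 7.357 × 10^-14 J, E₂ = 1.204 × 10^-14 J.
|ΔE| = |7.357 × 10^-14 − 1.204 × 10^-14| = 6.15 × 10^-14 J = 384 keV.

384 keV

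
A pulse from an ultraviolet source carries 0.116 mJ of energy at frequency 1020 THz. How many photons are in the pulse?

Per-photon energy: E = 6.759e-19 J (from frequency = 1020 THz).
N = E_total / E_photon = 1.16e-4 J / 6.759e-19 J = 1.72e14.

1.72e14 photons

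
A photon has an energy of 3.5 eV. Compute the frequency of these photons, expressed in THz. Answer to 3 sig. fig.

Take h = 6.62607015e-34 J·s, 1 eV = 1.602176634e-19 J.
First convert: E = 3.5 eV = 5.6076e-19 J.
Apply f = E/h: f = 8.463e14 Hz.
Converting to THz: f = 846.3 THz ≈ 846 THz.

846 THz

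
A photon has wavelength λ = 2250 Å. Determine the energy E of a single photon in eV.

5.51 eV

In SI units: λ = 2250 Å = 2.250 × 10^-7 m.
Apply E = hc/λ: E = 8.829 × 10^-19 J.
Converting to eV: E = 5.510 eV ≈ 5.51 eV.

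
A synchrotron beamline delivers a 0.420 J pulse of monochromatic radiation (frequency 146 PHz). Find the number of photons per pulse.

4.34 × 10^15 photons

Per-photon energy: E = 9.674 × 10^-17 J (from frequency = 146 PHz).
N = E_total / E_photon = 0.420 J / 9.674 × 10^-17 J = 4.34 × 10^15.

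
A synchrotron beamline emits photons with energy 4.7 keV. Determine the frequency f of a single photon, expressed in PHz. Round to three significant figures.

First convert: E = 4.7 keV = 7.5302 × 10^-16 J.
For a photon f = E/h, so f = 1.136 × 10^18 Hz.
Converting to PHz: f = 1136 PHz ≈ 1140 PHz.

1140 PHz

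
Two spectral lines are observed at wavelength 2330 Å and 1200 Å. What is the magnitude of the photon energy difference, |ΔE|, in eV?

5.01 eV

Using E = hc/λ: E₁ = 8.5255e-19 J, E₂ = 1.6554e-18 J.
|ΔE| = |8.5255e-19 − 1.6554e-18| = 8.03e-19 J = 5.01 eV.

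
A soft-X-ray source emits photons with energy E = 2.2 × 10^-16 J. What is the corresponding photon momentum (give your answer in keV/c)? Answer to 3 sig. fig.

1.37 keV/c

(c = 2.99792458 × 10^8 m/s, 1 eV = 1.602176634 × 10^-19 J.)
The photon relation is p = E/c, giving p = 7.338 × 10^-25 kg·m/s.
Converting to keV/c: p = 1.373 keV/c ≈ 1.37 keV/c.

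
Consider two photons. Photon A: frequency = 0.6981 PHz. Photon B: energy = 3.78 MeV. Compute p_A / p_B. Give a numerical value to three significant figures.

p_A = 1.543e-27 kg·m/s (from frequency = 0.6981 PHz, via p = hf/c).
p_B = 2.020e-21 kg·m/s (from energy = 3.78 MeV, via p = E/c).
Ratio = 1.543e-27 / 2.020e-21 = 7.64e-7.

7.64e-7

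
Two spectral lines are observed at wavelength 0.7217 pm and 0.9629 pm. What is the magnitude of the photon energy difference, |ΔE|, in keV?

430 keV

Using E = hc/λ: E₁ = 2.7525·10^-13 J, E₂ = 2.0630·10^-13 J.
|ΔE| = |2.7525·10^-13 − 2.0630·10^-13| = 6.89·10^-14 J = 430 keV.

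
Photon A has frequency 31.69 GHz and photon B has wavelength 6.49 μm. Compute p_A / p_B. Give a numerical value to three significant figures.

p_A = 7.004 × 10^-32 kg·m/s (from frequency = 31.69 GHz, via p = hf/c).
p_B = 1.021 × 10^-28 kg·m/s (from wavelength = 6.49 μm, via p = h/λ).
Ratio = 7.004 × 10^-32 / 1.021 × 10^-28 = 6.86 × 10^-4.

6.86 × 10^-4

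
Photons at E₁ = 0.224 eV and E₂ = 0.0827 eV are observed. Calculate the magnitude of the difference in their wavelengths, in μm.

9.46 μm

Using λ = hc/E: λ₁ = 5.535 × 10^-6 m, λ₂ = 1.499 × 10^-5 m.
|Δλ| = |5.535 × 10^-6 − 1.499 × 10^-5| = 9.46 × 10^-6 m = 9.46 μm.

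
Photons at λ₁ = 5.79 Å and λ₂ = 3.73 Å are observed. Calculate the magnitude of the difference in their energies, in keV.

Using E = hc/λ: E₁ = 3.431e-16 J, E₂ = 5.326e-16 J.
|ΔE| = |3.431e-16 − 5.326e-16| = 1.89e-16 J = 1.18 keV.

1.18 keV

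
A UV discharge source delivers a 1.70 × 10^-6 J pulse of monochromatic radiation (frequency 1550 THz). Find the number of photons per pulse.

Per-photon energy: E = 1.027 × 10^-18 J (from frequency = 1550 THz).
N = E_total / E_photon = 1.70 × 10^-6 J / 1.027 × 10^-18 J = 1.66 × 10^12.

1.66 × 10^12 photons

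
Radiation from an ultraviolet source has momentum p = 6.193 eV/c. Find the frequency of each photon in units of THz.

Take h = 6.62607015 × 10^-34 J·s, c = 2.99792458 × 10^8 m/s, 1 eV = 1.602176634 × 10^-19 J.
First convert: p = 6.193 eV/c = 3.3097 × 10^-27 kg·m/s.
For a photon f = pc/h, so f = 1.497 × 10^15 Hz.
Converting to THz: f = 1497 THz ≈ 1500 THz.

1500 THz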